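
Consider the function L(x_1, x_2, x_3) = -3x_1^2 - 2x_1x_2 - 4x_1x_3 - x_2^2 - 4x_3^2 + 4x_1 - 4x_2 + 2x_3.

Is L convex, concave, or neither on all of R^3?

L is quadratic, so its Hessian is the constant matrix H = [[-6, -2, -4], [-2, -2, 0], [-4, 0, -8]].
Leading principal minors: -6, 8, -32.
Signs alternate −, +, − ⇒ H ≺ 0 ⇒ concave.

concave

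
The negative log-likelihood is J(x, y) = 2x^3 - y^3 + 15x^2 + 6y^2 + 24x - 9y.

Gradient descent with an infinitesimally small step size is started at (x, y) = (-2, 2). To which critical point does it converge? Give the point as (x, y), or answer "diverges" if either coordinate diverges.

J is separable, so gradient descent decouples: x follows -∂J/∂x, y follows -∂J/∂y.
∂J/∂x = 6(x + 1)(x + 4); at x=-2 this is -12, so x increases.
∂J/∂y = -3(y - 3)(y - 1); at y=2 this is 3, so y decreases.
x converges to its nearest critical value -1 (a local min of the x-part); y converges to 1. The iterate converges to (-1, 1).

(-1, 1)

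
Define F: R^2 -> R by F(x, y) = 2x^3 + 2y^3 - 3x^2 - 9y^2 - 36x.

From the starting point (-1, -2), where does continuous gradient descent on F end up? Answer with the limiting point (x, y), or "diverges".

diverges

F is separable, so gradient descent decouples: x follows -∂F/∂x, y follows -∂F/∂y.
∂F/∂x = 6(x - 3)(x + 2); at x=-1 this is -24, so x increases.
∂F/∂y = 6y(y - 3); at y=-2 this is 60, so y decreases.
The y-coordinate has no critical point in that direction and runs off to infinity.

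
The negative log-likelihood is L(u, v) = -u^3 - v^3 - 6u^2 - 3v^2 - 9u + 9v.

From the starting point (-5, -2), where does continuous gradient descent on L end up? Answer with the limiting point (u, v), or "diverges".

L is separable, so gradient descent decouples: u follows -∂L/∂u, v follows -∂L/∂v.
∂L/∂u = -3(u + 1)(u + 3); at u=-5 this is -24, so u increases.
∂L/∂v = -3(v - 1)(v + 3); at v=-2 this is 9, so v decreases.
u converges to its nearest critical value -3 (a local min of the u-part); v converges to -3. The iterate converges to (-3, -3).

(-3, -3)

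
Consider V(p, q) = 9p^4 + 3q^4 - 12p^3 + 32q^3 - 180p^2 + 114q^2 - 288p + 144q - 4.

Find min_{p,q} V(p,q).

-2559

V(p,q) separates as A(p) + B(q) − 4, so its minimum is min A + min B − 4.
A'(p) = 36(p - 4)(p + 1)(p + 2) vanishes at p ∈ {-2, -1, 4}; B'(q) = 12(q + 1)(q + 3)(q + 4) vanishes at q ∈ {-4, -3, -1}.
Local minima of A (where A''>0): A(-2)=96, A(4)=-2496. Local minima of B: B(-4)=-32, B(-1)=-59.
So the global minimum of V is A(4) + B(-1) − 4 = -2496 − 59 − 4 = -2559, attained at (4, -1).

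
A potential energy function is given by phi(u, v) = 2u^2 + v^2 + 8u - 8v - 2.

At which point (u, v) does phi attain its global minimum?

phi(u,v) separates as P(u) + Q(v) − 2, so its minimum is min P + min Q − 2.
P'(u) = 4u + 8 vanishes at u ∈ {-2}; Q'(v) = 2v - 8 vanishes at v ∈ {4}.
Local minima of P (where P''>0): P(-2)=-8. Local minima of Q: Q(4)=-16.
So the global minimum of phi is P(-2) + Q(4) − 2 = -8 − 16 − 2 = -26, attained at (-2, 4).

(-2, 4)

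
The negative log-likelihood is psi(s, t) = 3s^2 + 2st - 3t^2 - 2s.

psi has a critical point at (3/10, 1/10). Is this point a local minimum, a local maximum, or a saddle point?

The Hessian of psi is constant: H = [[6, 2], [2, -6]].
det(H) = 6·(-6) − 2² = -40.
Since det(H) < 0, H is indefinite and the critical point is a saddle point.

saddle point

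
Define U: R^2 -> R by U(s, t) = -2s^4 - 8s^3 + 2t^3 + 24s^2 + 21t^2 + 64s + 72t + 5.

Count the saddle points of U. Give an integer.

U separates as a function of s plus a function of t, so ∇U=0 decouples.
∂U/∂s = -8(s - 2)(s + 1)(s + 4) = 0 at s ∈ {-4, -1, 2}; ∂U/∂t = 6(t + 3)(t + 4) = 0 at t ∈ {-4, -3}.
The Hessian is diagonal: diag(U_ss, U_tt). Second derivatives: U_ss(-4)=-144, U_ss(-1)=72, U_ss(2)=-144; U_tt(-4)=-6, U_tt(-3)=6.
Saddle points occur where the two diagonal entries have opposite signs: (-4, -3), (-1, -4), (2, -3). Count: 3.

3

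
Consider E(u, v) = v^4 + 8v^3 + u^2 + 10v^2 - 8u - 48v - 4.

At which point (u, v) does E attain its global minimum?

(4, 1)

E(u,v) separates as P(u) + Q(v) − 4, so its minimum is min P + min Q − 4.
P'(u) = 2u - 8 vanishes at u ∈ {4}; Q'(v) = 4(v - 1)(v + 3)(v + 4) vanishes at v ∈ {-4, -3, 1}.
Local minima of P (where P''>0): P(4)=-16. Local minima of Q: Q(-4)=96, Q(1)=-29.
So the global minimum of E is P(4) + Q(1) − 4 = -16 − 29 − 4 = -49, attained at (4, 1).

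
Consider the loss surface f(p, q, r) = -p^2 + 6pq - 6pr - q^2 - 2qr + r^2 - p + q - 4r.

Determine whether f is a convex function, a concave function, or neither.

f is quadratic, so its Hessian is the constant matrix H = [[-2, 6, -6], [6, -2, -2], [-6, -2, 2]].
Leading principal minors: -2, -32, 160.
Neither pattern holds ⇒ H is indefinite ⇒ neither convex nor concave.

neither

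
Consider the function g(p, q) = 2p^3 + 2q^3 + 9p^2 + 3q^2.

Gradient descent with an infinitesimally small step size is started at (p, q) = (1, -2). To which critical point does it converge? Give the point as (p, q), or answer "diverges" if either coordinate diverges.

g is separable, so gradient descent decouples: p follows -∂g/∂p, q follows -∂g/∂q.
∂g/∂p = 6p(p + 3); at p=1 this is 24, so p decreases.
∂g/∂q = 6q(q + 1); at q=-2 this is 12, so q decreases.
The q-coordinate has no critical point in that direction and runs off to infinity.

diverges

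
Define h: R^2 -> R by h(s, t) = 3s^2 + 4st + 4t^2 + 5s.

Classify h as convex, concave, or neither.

convex

h is quadratic, so its Hessian is the constant matrix H = [[6, 4], [4, 8]].
det(H) = 32, tr(H) = 14.
det(H) > 0 and tr(H) > 0, so H is positive definite everywhere: convex.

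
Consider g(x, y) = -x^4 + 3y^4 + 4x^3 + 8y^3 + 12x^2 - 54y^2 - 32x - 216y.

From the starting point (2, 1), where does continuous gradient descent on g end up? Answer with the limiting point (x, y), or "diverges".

g is separable, so gradient descent decouples: x follows -∂g/∂x, y follows -∂g/∂y.
∂g/∂x = -4(x - 4)(x - 1)(x + 2); at x=2 this is 32, so x decreases.
∂g/∂y = 12(y - 3)(y + 2)(y + 3); at y=1 this is -288, so y increases.
x converges to its nearest critical value 1 (a local min of the x-part); y converges to 3. The iterate converges to (1, 3).

(1, 3)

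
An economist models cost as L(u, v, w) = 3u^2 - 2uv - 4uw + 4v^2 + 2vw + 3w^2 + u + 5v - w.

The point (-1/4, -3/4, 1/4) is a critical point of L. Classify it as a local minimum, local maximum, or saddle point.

The Hessian is constant: H = [[6, -2, -4], [-2, 8, 2], [-4, 2, 6]].
Leading principal minors: Δ₁ = 6, Δ₂ = 44, Δ₃ = 144.
All leading minors are positive, so H is positive definite: a local minimum.

local minimum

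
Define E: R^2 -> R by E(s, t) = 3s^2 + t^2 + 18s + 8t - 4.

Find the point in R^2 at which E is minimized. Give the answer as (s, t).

E(s,t) separates as P(s) + Q(t) − 4, so its minimum is min P + min Q − 4.
P'(s) = 6s + 18 vanishes at s ∈ {-3}; Q'(t) = 2(t + 4) vanishes at t ∈ {-4}.
Local minima of P (where P''>0): P(-3)=-27. Local minima of Q: Q(-4)=-16.
So the global minimum of E is P(-3) + Q(-4) − 4 = -27 − 16 − 4 = -47, attained at (-3, -4).

(-3, -4)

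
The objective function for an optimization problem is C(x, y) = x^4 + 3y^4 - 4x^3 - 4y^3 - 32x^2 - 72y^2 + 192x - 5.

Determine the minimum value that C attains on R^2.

C(x,y) separates as P(x) + Q(y) − 5, so its minimum is min P + min Q − 5.
P'(x) = 4(x - 4)(x - 3)(x + 4) vanishes at x ∈ {-4, 3, 4}; Q'(y) = 12y(y - 4)(y + 3) vanishes at y ∈ {-3, 0, 4}.
Local minima of P (where P''>0): P(-4)=-768, P(4)=256. Local minima of Q: Q(-3)=-297, Q(4)=-640.
So the global minimum of C is P(-4) + Q(4) − 5 = -768 − 640 − 5 = -1413, attained at (-4, 4).

-1413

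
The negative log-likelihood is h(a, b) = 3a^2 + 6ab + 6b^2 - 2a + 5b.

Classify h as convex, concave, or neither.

convex

h is quadratic, so its Hessian is the constant matrix H = [[6, 6], [6, 12]].
det(H) = 36, tr(H) = 18.
det(H) > 0 and tr(H) > 0, so H is positive definite everywhere: convex.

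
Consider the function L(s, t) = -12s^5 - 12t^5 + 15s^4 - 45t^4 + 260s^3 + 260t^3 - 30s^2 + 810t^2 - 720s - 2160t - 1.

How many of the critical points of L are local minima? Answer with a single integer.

4

L separates as a function of s plus a function of t, so ∇L=0 decouples.
∂L/∂s = -60(s - 4)(s - 1)(s + 1)(s + 3) = 0 at s ∈ {-3, -1, 1, 4}; ∂L/∂t = -60(t - 3)(t - 1)(t + 3)(t + 4) = 0 at t ∈ {-4, -3, 1, 3}.
The Hessian is diagonal: diag(L_ss, L_tt). Second derivatives: L_ss(-3)=3360, L_ss(-1)=-1200, L_ss(1)=1440, L_ss(4)=-6300; L_tt(-4)=2100, L_tt(-3)=-1440, L_tt(1)=2400, L_tt(3)=-5040.
Local minima occur where both diagonal entries positive: (-3, -4), (-3, 1), (1, -4), (1, 1). Count: 4.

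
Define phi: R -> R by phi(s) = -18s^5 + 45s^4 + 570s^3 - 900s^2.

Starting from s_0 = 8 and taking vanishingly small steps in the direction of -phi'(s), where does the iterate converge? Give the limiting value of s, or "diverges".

phi'(s) = -90s(s - 5)(s - 1)(s + 4), so phi'(8) = -181440.
Gradient descent moves in the -phi' direction, i.e. s is increasing.
There is no critical point above s=8, and phi' keeps the same sign, so the iterate runs off to +∞.

diverges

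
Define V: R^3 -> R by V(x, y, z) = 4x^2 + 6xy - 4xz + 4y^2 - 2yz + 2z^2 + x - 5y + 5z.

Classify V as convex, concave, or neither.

convex

V is quadratic, so its Hessian is the constant matrix H = [[8, 6, -4], [6, 8, -2], [-4, -2, 4]].
Leading principal minors: 8, 28, 48.
All positive ⇒ H ≻ 0 ⇒ convex.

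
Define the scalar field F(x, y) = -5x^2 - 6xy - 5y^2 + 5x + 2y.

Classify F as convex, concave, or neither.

concave

F is quadratic, so its Hessian is the constant matrix H = [[-10, -6], [-6, -10]].
det(H) = 64, tr(H) = -20.
det(H) > 0 and tr(H) < 0, so H is negative definite everywhere: concave.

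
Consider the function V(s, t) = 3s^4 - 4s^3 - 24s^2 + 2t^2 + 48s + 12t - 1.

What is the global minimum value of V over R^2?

V(s,t) separates as P(s) + Q(t) − 1, so its minimum is min P + min Q − 1.
P'(s) = 12(s - 2)(s - 1)(s + 2) vanishes at s ∈ {-2, 1, 2}; Q'(t) = 4(t + 3) vanishes at t ∈ {-3}.
Local minima of P (where P''>0): P(-2)=-112, P(2)=16. Local minima of Q: Q(-3)=-18.
So the global minimum of V is P(-2) + Q(-3) − 1 = -112 − 18 − 1 = -131, attained at (-2, -3).

-131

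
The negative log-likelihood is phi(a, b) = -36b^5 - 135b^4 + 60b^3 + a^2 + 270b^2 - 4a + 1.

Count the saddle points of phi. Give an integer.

phi separates as a function of a plus a function of b, so ∇phi=0 decouples.
∂phi/∂a = 2(a - 2) = 0 at a ∈ {2}; ∂phi/∂b = -180b(b - 1)(b + 1)(b + 3) = 0 at b ∈ {-3, -1, 0, 1}.
The Hessian is diagonal: diag(phi_aa, phi_bb). Second derivatives: phi_aa(2)=2; phi_bb(-3)=4320, phi_bb(-1)=-720, phi_bb(0)=540, phi_bb(1)=-1440.
Saddle points occur where the two diagonal entries have opposite signs: (2, -1), (2, 1). Count: 2.

2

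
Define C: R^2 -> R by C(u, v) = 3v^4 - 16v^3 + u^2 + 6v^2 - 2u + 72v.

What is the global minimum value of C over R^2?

-48

C(u,v) separates as P(u) + Q(v), so its minimum is min P + min Q.
P'(u) = 2u - 2 vanishes at u ∈ {1}; Q'(v) = 12(v - 3)(v - 2)(v + 1) vanishes at v ∈ {-1, 2, 3}.
Local minima of P (where P''>0): P(1)=-1. Local minima of Q: Q(-1)=-47, Q(3)=81.
So the global minimum of C is P(1) + Q(-1) = -1 − 47 = -48, attained at (1, -1).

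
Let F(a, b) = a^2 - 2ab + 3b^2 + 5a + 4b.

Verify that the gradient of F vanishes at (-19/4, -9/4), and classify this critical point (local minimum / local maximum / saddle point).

∇F = (2a - 2b + 5, -2a + 6b + 4); substituting (-19/4, -9/4) gives ∇F = (0, 0), so (-19/4, -9/4) is indeed a critical point.
The Hessian of F is constant: H = [[2, -2], [-2, 6]].
det(H) = 2·6 − (-2)² = 8.
det(H) > 0 and tr(H) = 8 > 0, so H is positive definite and the point is a local minimum.

local minimum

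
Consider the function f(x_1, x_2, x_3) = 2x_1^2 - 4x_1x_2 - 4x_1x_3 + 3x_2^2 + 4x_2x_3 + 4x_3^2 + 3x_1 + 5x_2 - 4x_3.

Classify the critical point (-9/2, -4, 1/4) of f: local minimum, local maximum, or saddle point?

local minimum

The Hessian is constant: H = [[4, -4, -4], [-4, 6, 4], [-4, 4, 8]].
Leading principal minors: Δ₁ = 4, Δ₂ = 8, Δ₃ = 32.
All leading minors are positive, so H is positive definite: a local minimum.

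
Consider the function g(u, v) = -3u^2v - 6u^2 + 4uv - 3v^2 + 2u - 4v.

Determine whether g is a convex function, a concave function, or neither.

neither

The term -3u^2v is cubic, so the Hessian is not constant.
∂²g/∂u² = -6v - 12, which takes both signs as v varies (negative for sufficiently large v). A diagonal entry of the Hessian changing sign means the Hessian is neither positive- nor negative-semidefinite on all of R^2.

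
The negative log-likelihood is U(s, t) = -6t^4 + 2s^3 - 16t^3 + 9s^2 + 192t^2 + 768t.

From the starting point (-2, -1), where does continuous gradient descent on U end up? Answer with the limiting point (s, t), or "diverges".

(0, -2)

U is separable, so gradient descent decouples: s follows -∂U/∂s, t follows -∂U/∂t.
∂U/∂s = 6s(s + 3); at s=-2 this is -12, so s increases.
∂U/∂t = -24(t - 4)(t + 2)(t + 4); at t=-1 this is 360, so t decreases.
s converges to its nearest critical value 0 (a local min of the s-part); t converges to -2. The iterate converges to (0, -2).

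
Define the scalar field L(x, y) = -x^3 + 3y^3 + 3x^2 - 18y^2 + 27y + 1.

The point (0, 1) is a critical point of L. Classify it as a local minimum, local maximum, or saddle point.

The mixed partial ∂²L/∂x∂y is 0, so the Hessian at any point is diag(L_xx, L_yy) = diag(6(-x + 1), 18(y - 2)).
At (0, 1): H = diag(6, -18).
The eigenvalues have opposite signs, so H is indefinite: a saddle point.

saddle point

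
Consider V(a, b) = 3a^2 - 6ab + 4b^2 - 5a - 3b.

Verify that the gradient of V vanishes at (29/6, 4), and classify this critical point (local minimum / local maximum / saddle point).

∇V = (6a - 6b - 5, -6a + 8b - 3); substituting (29/6, 4) gives ∇V = (0, 0), so (29/6, 4) is indeed a critical point.
The Hessian of V is constant: H = [[6, -6], [-6, 8]].
det(H) = 6·8 − (-6)² = 12.
det(H) > 0 and tr(H) = 14 > 0, so H is positive definite and the point is a local minimum.

local minimum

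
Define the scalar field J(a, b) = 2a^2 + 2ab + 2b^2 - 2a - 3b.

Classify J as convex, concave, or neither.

J is quadratic, so its Hessian is the constant matrix H = [[4, 2], [2, 4]].
det(H) = 12, tr(H) = 8.
det(H) > 0 and tr(H) > 0, so H is positive definite everywhere: convex.

convex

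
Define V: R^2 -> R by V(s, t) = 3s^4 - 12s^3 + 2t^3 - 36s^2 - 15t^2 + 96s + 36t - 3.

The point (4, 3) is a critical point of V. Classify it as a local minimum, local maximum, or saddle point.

local minimum

The mixed partial ∂²V/∂s∂t is 0, so the Hessian at any point is diag(V_ss, V_tt) = diag(36(s^2 - 2s - 2), 6(2t - 5)).
At (4, 3): H = diag(216, 6).
Both eigenvalues are positive, so H is positive definite: a local minimum.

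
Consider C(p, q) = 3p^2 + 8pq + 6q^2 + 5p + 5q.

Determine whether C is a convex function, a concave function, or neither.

C is quadratic, so its Hessian is the constant matrix H = [[6, 8], [8, 12]].
det(H) = 8, tr(H) = 18.
det(H) > 0 and tr(H) > 0, so H is positive definite everywhere: convex.

convex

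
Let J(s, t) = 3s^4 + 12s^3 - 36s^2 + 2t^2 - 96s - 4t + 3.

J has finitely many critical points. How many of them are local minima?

J separates as a function of s plus a function of t, so ∇J=0 decouples.
∂J/∂s = 12(s - 2)(s + 1)(s + 4) = 0 at s ∈ {-4, -1, 2}; ∂J/∂t = 4(t - 1) = 0 at t ∈ {1}.
The Hessian is diagonal: diag(J_ss, J_tt). Second derivatives: J_ss(-4)=216, J_ss(-1)=-108, J_ss(2)=216; J_tt(1)=4.
Local minima occur where both diagonal entries positive: (-4, 1), (2, 1). Count: 2.

2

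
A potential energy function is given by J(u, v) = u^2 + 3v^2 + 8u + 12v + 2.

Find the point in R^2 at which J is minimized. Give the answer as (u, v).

(-4, -2)

J(u,v) separates as P(u) + Q(v) + 2, so its minimum is min P + min Q + 2.
P'(u) = 2u + 8 vanishes at u ∈ {-4}; Q'(v) = 6v + 12 vanishes at v ∈ {-2}.
Local minima of P (where P''>0): P(-4)=-16. Local minima of Q: Q(-2)=-12.
So the global minimum of J is P(-4) + Q(-2) + 2 = -16 − 12 + 2 = -26, attained at (-4, -2).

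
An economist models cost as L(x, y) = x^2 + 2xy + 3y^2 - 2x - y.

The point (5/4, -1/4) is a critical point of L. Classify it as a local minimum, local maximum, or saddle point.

local minimum

The Hessian of L is constant: H = [[2, 2], [2, 6]].
det(H) = 2·6 − 2² = 8.
det(H) > 0 and tr(H) = 8 > 0, so H is positive definite and the point is a local minimum.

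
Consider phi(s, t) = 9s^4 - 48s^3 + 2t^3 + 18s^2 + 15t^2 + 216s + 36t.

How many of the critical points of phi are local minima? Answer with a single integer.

2

phi separates as a function of s plus a function of t, so ∇phi=0 decouples.
∂phi/∂s = 36(s - 3)(s - 2)(s + 1) = 0 at s ∈ {-1, 2, 3}; ∂phi/∂t = 6(t + 2)(t + 3) = 0 at t ∈ {-3, -2}.
The Hessian is diagonal: diag(phi_ss, phi_tt). Second derivatives: phi_ss(-1)=432, phi_ss(2)=-108, phi_ss(3)=144; phi_tt(-3)=-6, phi_tt(-2)=6.
Local minima occur where both diagonal entries positive: (-1, -2), (3, -2). Count: 2.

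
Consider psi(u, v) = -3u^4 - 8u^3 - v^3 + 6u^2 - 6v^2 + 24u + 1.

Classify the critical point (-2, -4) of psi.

saddle point

The mixed partial ∂²psi/∂u∂v is 0, so the Hessian at any point is diag(psi_uu, psi_vv) = diag(12(-3u^2 - 4u + 1), -6(v + 2)).
At (-2, -4): H = diag(-36, 12).
The eigenvalues have opposite signs, so H is indefinite: a saddle point.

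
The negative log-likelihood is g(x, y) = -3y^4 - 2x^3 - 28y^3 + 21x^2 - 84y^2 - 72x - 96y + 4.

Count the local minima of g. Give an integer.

1

g separates as a function of x plus a function of y, so ∇g=0 decouples.
∂g/∂x = -6(x - 4)(x - 3) = 0 at x ∈ {3, 4}; ∂g/∂y = -12(y + 1)(y + 2)(y + 4) = 0 at y ∈ {-4, -2, -1}.
The Hessian is diagonal: diag(g_xx, g_yy). Second derivatives: g_xx(3)=6, g_xx(4)=-6; g_yy(-4)=-72, g_yy(-2)=24, g_yy(-1)=-36.
Local minima occur where both diagonal entries positive: (3, -2). Count: 1.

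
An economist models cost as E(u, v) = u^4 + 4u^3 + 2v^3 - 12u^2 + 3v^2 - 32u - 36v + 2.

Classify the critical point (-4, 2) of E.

local minimum

The mixed partial ∂²E/∂u∂v is 0, so the Hessian at any point is diag(E_uu, E_vv) = diag(12(u^2 + 2u - 2), 6(2v + 1)).
At (-4, 2): H = diag(72, 30).
Both eigenvalues are positive, so H is positive definite: a local minimum.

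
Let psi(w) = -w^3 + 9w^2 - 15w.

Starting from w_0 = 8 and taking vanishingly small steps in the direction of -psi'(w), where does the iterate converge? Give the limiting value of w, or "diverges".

diverges

psi'(w) = -3(w - 5)(w - 1), so psi'(8) = -63.
Gradient descent moves in the -psi' direction, i.e. w is increasing.
There is no critical point above w=8, and psi' keeps the same sign, so the iterate runs off to +∞.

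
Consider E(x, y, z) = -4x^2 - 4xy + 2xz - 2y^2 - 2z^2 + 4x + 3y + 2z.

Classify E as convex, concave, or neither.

concave

E is quadratic, so its Hessian is the constant matrix H = [[-8, -4, 2], [-4, -4, 0], [2, 0, -4]].
Leading principal minors: -8, 16, -48.
Signs alternate −, +, − ⇒ H ≺ 0 ⇒ concave.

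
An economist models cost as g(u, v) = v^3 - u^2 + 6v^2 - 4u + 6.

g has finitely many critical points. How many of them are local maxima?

1

g separates as a function of u plus a function of v, so ∇g=0 decouples.
∂g/∂u = -2(u + 2) = 0 at u ∈ {-2}; ∂g/∂v = 3v(v + 4) = 0 at v ∈ {-4, 0}.
The Hessian is diagonal: diag(g_uu, g_vv). Second derivatives: g_uu(-2)=-2; g_vv(-4)=-12, g_vv(0)=12.
Local maxima occur where both diagonal entries negative: (-2, -4). Count: 1.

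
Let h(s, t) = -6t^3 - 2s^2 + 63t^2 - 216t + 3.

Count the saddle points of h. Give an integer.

1

h separates as a function of s plus a function of t, so ∇h=0 decouples.
∂h/∂s = -4s = 0 at s ∈ {0}; ∂h/∂t = -18(t - 4)(t - 3) = 0 at t ∈ {3, 4}.
The Hessian is diagonal: diag(h_ss, h_tt). Second derivatives: h_ss(0)=-4; h_tt(3)=18, h_tt(4)=-18.
Saddle points occur where the two diagonal entries have opposite signs: (0, 3). Count: 1.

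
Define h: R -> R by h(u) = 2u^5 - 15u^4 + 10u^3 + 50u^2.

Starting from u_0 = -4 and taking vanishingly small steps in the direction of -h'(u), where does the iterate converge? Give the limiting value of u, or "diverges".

h'(u) = 10u(u - 5)(u - 2)(u + 1), so h'(-4) = 6480.
Gradient descent moves in the -h' direction, i.e. u is decreasing.
There is no critical point below u=-4, and h' keeps the same sign, so the iterate runs off to −∞.

diverges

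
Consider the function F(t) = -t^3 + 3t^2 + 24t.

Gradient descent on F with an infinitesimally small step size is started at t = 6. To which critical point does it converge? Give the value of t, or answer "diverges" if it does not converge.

F'(t) = -3(t - 4)(t + 2), so F'(6) = -48.
Gradient descent moves in the -F' direction, i.e. t is increasing.
There is no critical point above t=6, and F' keeps the same sign, so the iterate runs off to +∞.

diverges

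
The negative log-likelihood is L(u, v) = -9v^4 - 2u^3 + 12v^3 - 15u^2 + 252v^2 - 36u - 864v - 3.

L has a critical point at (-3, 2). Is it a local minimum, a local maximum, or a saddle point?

The mixed partial ∂²L/∂u∂v is 0, so the Hessian at any point is diag(L_uu, L_vv) = diag(-6(2u + 5), 36(-3v^2 + 2v + 14)).
At (-3, 2): H = diag(6, 216).
Both eigenvalues are positive, so H is positive definite: a local minimum.

local minimum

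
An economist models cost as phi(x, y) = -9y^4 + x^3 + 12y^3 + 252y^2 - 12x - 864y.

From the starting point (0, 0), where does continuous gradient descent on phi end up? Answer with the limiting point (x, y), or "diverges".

phi is separable, so gradient descent decouples: x follows -∂phi/∂x, y follows -∂phi/∂y.
∂phi/∂x = 3(x - 2)(x + 2); at x=0 this is -12, so x increases.
∂phi/∂y = -36(y - 3)(y - 2)(y + 4); at y=0 this is -864, so y increases.
x converges to its nearest critical value 2 (a local min of the x-part); y converges to 2. The iterate converges to (2, 2).

(2, 2)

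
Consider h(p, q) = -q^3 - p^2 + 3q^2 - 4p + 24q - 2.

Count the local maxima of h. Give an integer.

1

h separates as a function of p plus a function of q, so ∇h=0 decouples.
∂h/∂p = -2(p + 2) = 0 at p ∈ {-2}; ∂h/∂q = -3(q - 4)(q + 2) = 0 at q ∈ {-2, 4}.
The Hessian is diagonal: diag(h_pp, h_qq). Second derivatives: h_pp(-2)=-2; h_qq(-2)=18, h_qq(4)=-18.
Local maxima occur where both diagonal entries negative: (-2, 4). Count: 1.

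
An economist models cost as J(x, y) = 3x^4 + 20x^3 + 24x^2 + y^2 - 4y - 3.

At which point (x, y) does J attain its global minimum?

J(x,y) separates as P(x) + Q(y) − 3, so its minimum is min P + min Q − 3.
P'(x) = 12x(x + 1)(x + 4) vanishes at x ∈ {-4, -1, 0}; Q'(y) = 2y - 4 vanishes at y ∈ {2}.
Local minima of P (where P''>0): P(-4)=-128, P(0)=0. Local minima of Q: Q(2)=-4.
So the global minimum of J is P(-4) + Q(2) − 3 = -128 − 4 − 3 = -135, attained at (-4, 2).

(-4, 2)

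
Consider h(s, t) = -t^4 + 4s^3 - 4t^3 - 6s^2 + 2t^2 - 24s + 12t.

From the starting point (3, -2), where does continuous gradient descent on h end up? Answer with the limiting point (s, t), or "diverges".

h is separable, so gradient descent decouples: s follows -∂h/∂s, t follows -∂h/∂t.
∂h/∂s = 12(s - 2)(s + 1); at s=3 this is 48, so s decreases.
∂h/∂t = -4(t - 1)(t + 1)(t + 3); at t=-2 this is -12, so t increases.
s converges to its nearest critical value 2 (a local min of the s-part); t converges to -1. The iterate converges to (2, -1).

(2, -1)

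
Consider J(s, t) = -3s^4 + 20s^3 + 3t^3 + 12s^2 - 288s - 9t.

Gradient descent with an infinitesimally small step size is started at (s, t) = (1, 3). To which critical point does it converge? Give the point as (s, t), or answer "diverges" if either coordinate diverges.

J is separable, so gradient descent decouples: s follows -∂J/∂s, t follows -∂J/∂t.
∂J/∂s = -12(s - 4)(s - 3)(s + 2); at s=1 this is -216, so s increases.
∂J/∂t = 9(t - 1)(t + 1); at t=3 this is 72, so t decreases.
s converges to its nearest critical value 3 (a local min of the s-part); t converges to 1. The iterate converges to (3, 1).

(3, 1)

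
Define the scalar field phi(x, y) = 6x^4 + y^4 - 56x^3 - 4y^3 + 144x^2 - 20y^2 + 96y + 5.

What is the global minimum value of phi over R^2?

-274

phi(x,y) separates as P(x) + Q(y) + 5, so its minimum is min P + min Q + 5.
P'(x) = 24x(x - 4)(x - 3) vanishes at x ∈ {0, 3, 4}; Q'(y) = 4(y - 4)(y - 2)(y + 3) vanishes at y ∈ {-3, 2, 4}.
Local minima of P (where P''>0): P(0)=0, P(4)=256. Local minima of Q: Q(-3)=-279, Q(4)=64.
So the global minimum of phi is P(0) + Q(-3) + 5 = 0 − 279 + 5 = -274, attained at (0, -3).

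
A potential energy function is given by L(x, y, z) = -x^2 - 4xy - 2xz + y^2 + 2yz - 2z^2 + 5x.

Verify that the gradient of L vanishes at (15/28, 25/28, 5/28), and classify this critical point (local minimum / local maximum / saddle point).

saddle point

∇L = (-2x - 4y - 2z + 5, -4x + 2y + 2z, -2x + 2y - 4z); substituting (15/28, 25/28, 5/28) gives ∇L = (0, 0, 0), so (15/28, 25/28, 5/28) is indeed a critical point.
The Hessian is constant: H = [[-2, -4, -2], [-4, 2, 2], [-2, 2, -4]].
Leading principal minors: Δ₁ = -2, Δ₂ = -20, Δ₃ = 112.
The minors fit neither the all-positive nor the alternating-sign pattern, so H is indefinite: a saddle point.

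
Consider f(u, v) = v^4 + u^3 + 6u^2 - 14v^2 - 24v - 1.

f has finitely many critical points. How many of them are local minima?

f separates as a function of u plus a function of v, so ∇f=0 decouples.
∂f/∂u = 3u(u + 4) = 0 at u ∈ {-4, 0}; ∂f/∂v = 4(v - 3)(v + 1)(v + 2) = 0 at v ∈ {-2, -1, 3}.
The Hessian is diagonal: diag(f_uu, f_vv). Second derivatives: f_uu(-4)=-12, f_uu(0)=12; f_vv(-2)=20, f_vv(-1)=-16, f_vv(3)=80.
Local minima occur where both diagonal entries positive: (0, -2), (0, 3). Count: 2.

2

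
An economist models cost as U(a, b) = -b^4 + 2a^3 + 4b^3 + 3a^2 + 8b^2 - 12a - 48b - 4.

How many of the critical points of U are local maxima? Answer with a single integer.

U separates as a function of a plus a function of b, so ∇U=0 decouples.
∂U/∂a = 6(a - 1)(a + 2) = 0 at a ∈ {-2, 1}; ∂U/∂b = -4(b - 3)(b - 2)(b + 2) = 0 at b ∈ {-2, 2, 3}.
The Hessian is diagonal: diag(U_aa, U_bb). Second derivatives: U_aa(-2)=-18, U_aa(1)=18; U_bb(-2)=-80, U_bb(2)=16, U_bb(3)=-20.
Local maxima occur where both diagonal entries negative: (-2, -2), (-2, 3). Count: 2.

2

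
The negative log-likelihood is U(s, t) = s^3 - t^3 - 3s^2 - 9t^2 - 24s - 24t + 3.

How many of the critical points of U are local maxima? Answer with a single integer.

U separates as a function of s plus a function of t, so ∇U=0 decouples.
∂U/∂s = 3(s - 4)(s + 2) = 0 at s ∈ {-2, 4}; ∂U/∂t = -3(t + 2)(t + 4) = 0 at t ∈ {-4, -2}.
The Hessian is diagonal: diag(U_ss, U_tt). Second derivatives: U_ss(-2)=-18, U_ss(4)=18; U_tt(-4)=6, U_tt(-2)=-6.
Local maxima occur where both diagonal entries negative: (-2, -2). Count: 1.

1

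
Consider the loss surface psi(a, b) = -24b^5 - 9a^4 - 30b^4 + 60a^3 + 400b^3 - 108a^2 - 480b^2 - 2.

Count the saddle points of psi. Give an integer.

psi separates as a function of a plus a function of b, so ∇psi=0 decouples.
∂psi/∂a = -36a(a - 3)(a - 2) = 0 at a ∈ {0, 2, 3}; ∂psi/∂b = -120b(b - 2)(b - 1)(b + 4) = 0 at b ∈ {-4, 0, 1, 2}.
The Hessian is diagonal: diag(psi_aa, psi_bb). Second derivatives: psi_aa(0)=-216, psi_aa(2)=72, psi_aa(3)=-108; psi_bb(-4)=14400, psi_bb(0)=-960, psi_bb(1)=600, psi_bb(2)=-1440.
Saddle points occur where the two diagonal entries have opposite signs: (0, -4), (0, 1), (2, 0), (2, 2), (3, -4), (3, 1). Count: 6.

6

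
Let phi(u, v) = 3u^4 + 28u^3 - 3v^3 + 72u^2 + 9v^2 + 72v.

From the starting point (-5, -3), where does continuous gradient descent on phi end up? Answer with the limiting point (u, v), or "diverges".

phi is separable, so gradient descent decouples: u follows -∂phi/∂u, v follows -∂phi/∂v.
∂phi/∂u = 12u(u + 3)(u + 4); at u=-5 this is -120, so u increases.
∂phi/∂v = -9(v - 4)(v + 2); at v=-3 this is -63, so v increases.
u converges to its nearest critical value -4 (a local min of the u-part); v converges to -2. The iterate converges to (-4, -2).

(-4, -2)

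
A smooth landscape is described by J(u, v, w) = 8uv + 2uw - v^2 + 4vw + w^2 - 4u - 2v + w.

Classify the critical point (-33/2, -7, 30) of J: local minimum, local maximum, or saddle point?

The Hessian is constant: H = [[0, 8, 2], [8, -2, 4], [2, 4, 2]].
Leading principal minors: Δ₁ = 0, Δ₂ = -64, Δ₃ = 8.
The minors fit neither the all-positive nor the alternating-sign pattern, so H is indefinite: a saddle point.

saddle point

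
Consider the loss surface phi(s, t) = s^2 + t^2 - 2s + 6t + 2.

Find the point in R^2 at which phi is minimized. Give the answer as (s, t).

(1, -3)

phi(s,t) separates as P(s) + Q(t) + 2, so its minimum is min P + min Q + 2.
P'(s) = 2s - 2 vanishes at s ∈ {1}; Q'(t) = 2(t + 3) vanishes at t ∈ {-3}.
Local minima of P (where P''>0): P(1)=-1. Local minima of Q: Q(-3)=-9.
So the global minimum of phi is P(1) + Q(-3) + 2 = -1 − 9 + 2 = -8, attained at (1, -3).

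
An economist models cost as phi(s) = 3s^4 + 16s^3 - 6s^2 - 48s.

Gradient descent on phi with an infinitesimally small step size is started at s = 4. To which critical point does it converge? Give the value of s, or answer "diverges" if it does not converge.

1

phi'(s) = 12(s - 1)(s + 1)(s + 4), so phi'(4) = 1440.
Gradient descent moves in the -phi' direction, i.e. s is decreasing.
The nearest critical point in that direction is s = 1, where phi'' = 120 > 0 (a local minimum). The iterate converges there.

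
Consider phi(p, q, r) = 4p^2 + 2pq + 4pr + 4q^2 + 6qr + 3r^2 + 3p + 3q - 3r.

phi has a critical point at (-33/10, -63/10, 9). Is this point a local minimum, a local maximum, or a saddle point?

local minimum

The Hessian is constant: H = [[8, 2, 4], [2, 8, 6], [4, 6, 6]].
Leading principal minors: Δ₁ = 8, Δ₂ = 60, Δ₃ = 40.
All leading minors are positive, so H is positive definite: a local minimum.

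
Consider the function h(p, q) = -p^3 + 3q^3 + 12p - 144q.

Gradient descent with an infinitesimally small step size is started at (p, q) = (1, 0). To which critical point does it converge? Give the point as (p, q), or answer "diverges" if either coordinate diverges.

(-2, 4)

h is separable, so gradient descent decouples: p follows -∂h/∂p, q follows -∂h/∂q.
∂h/∂p = -3(p - 2)(p + 2); at p=1 this is 9, so p decreases.
∂h/∂q = 9(q - 4)(q + 4); at q=0 this is -144, so q increases.
p converges to its nearest critical value -2 (a local min of the p-part); q converges to 4. The iterate converges to (-2, 4).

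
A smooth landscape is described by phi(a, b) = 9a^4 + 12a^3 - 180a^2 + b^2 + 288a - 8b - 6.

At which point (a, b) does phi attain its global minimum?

phi(a,b) separates as P(a) + Q(b) − 6, so its minimum is min P + min Q − 6.
P'(a) = 36(a - 2)(a - 1)(a + 4) vanishes at a ∈ {-4, 1, 2}; Q'(b) = 2b - 8 vanishes at b ∈ {4}.
Local minima of P (where P''>0): P(-4)=-2496, P(2)=96. Local minima of Q: Q(4)=-16.
So the global minimum of phi is P(-4) + Q(4) − 6 = -2496 − 16 − 6 = -2518, attained at (-4, 4).

(-4, 4)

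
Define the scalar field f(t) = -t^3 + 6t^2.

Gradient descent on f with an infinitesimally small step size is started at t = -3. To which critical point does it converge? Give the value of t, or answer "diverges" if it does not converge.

f'(t) = -3t(t - 4), so f'(-3) = -63.
Gradient descent moves in the -f' direction, i.e. t is increasing.
The nearest critical point in that direction is t = 0, where f'' = 12 > 0 (a local minimum). The iterate converges there.

0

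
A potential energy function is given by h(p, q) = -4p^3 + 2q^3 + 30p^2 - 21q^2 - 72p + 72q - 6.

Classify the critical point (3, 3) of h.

local maximum

The mixed partial ∂²h/∂p∂q is 0, so the Hessian at any point is diag(h_pp, h_qq) = diag(12(-2p + 5), 6(2q - 7)).
At (3, 3): H = diag(-12, -6).
Both eigenvalues are negative, so H is negative definite: a local maximum.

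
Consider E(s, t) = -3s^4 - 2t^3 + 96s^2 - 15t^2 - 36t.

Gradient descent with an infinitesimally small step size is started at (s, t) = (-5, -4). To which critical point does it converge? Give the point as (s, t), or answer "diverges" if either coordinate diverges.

diverges

E is separable, so gradient descent decouples: s follows -∂E/∂s, t follows -∂E/∂t.
∂E/∂s = -12s(s - 4)(s + 4); at s=-5 this is 540, so s decreases.
∂E/∂t = -6(t + 2)(t + 3); at t=-4 this is -12, so t increases.
The s-coordinate has no critical point in that direction and runs off to infinity.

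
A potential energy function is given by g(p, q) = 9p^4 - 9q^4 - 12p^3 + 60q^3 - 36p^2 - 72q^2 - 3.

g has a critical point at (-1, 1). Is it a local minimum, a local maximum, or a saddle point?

local minimum

The mixed partial ∂²g/∂p∂q is 0, so the Hessian at any point is diag(g_pp, g_qq) = diag(36(3p^2 - 2p - 2), 36(-3q^2 + 10q - 4)).
At (-1, 1): H = diag(108, 108).
Both eigenvalues are positive, so H is positive definite: a local minimum.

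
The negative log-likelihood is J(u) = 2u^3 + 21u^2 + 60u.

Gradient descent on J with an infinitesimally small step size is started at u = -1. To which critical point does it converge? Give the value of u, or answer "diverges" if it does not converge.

J'(u) = 6(u + 2)(u + 5), so J'(-1) = 24.
Gradient descent moves in the -J' direction, i.e. u is decreasing.
The nearest critical point in that direction is u = -2, where J'' = 18 > 0 (a local minimum). The iterate converges there.

-2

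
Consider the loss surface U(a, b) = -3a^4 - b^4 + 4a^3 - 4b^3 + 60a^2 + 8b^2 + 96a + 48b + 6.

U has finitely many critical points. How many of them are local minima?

U separates as a function of a plus a function of b, so ∇U=0 decouples.
∂U/∂a = -12(a - 4)(a + 1)(a + 2) = 0 at a ∈ {-2, -1, 4}; ∂U/∂b = -4(b - 2)(b + 2)(b + 3) = 0 at b ∈ {-3, -2, 2}.
The Hessian is diagonal: diag(U_aa, U_bb). Second derivatives: U_aa(-2)=-72, U_aa(-1)=60, U_aa(4)=-360; U_bb(-3)=-20, U_bb(-2)=16, U_bb(2)=-80.
Local minima occur where both diagonal entries positive: (-1, -2). Count: 1.

1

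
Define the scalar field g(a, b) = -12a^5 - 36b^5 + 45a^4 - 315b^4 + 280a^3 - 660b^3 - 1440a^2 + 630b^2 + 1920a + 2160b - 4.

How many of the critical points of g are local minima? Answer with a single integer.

4

g separates as a function of a plus a function of b, so ∇g=0 decouples.
∂g/∂a = -60(a - 4)(a - 2)(a - 1)(a + 4) = 0 at a ∈ {-4, 1, 2, 4}; ∂g/∂b = -180(b - 1)(b + 1)(b + 3)(b + 4) = 0 at b ∈ {-4, -3, -1, 1}.
The Hessian is diagonal: diag(g_aa, g_bb). Second derivatives: g_aa(-4)=14400, g_aa(1)=-900, g_aa(2)=720, g_aa(4)=-2880; g_bb(-4)=2700, g_bb(-3)=-1440, g_bb(-1)=2160, g_bb(1)=-7200.
Local minima occur where both diagonal entries positive: (-4, -4), (-4, -1), (2, -4), (2, -1). Count: 4.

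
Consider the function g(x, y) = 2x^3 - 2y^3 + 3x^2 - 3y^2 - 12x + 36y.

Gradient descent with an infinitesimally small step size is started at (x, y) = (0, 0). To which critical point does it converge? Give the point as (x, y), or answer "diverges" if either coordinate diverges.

g is separable, so gradient descent decouples: x follows -∂g/∂x, y follows -∂g/∂y.
∂g/∂x = 6(x - 1)(x + 2); at x=0 this is -12, so x increases.
∂g/∂y = -6(y - 2)(y + 3); at y=0 this is 36, so y decreases.
x converges to its nearest critical value 1 (a local min of the x-part); y converges to -3. The iterate converges to (1, -3).

(1, -3)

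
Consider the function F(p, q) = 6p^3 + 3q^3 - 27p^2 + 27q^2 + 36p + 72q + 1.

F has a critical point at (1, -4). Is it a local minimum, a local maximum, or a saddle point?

The mixed partial ∂²F/∂p∂q is 0, so the Hessian at any point is diag(F_pp, F_qq) = diag(18(2p - 3), 18(q + 3)).
At (1, -4): H = diag(-18, -18).
Both eigenvalues are negative, so H is negative definite: a local maximum.

local maximum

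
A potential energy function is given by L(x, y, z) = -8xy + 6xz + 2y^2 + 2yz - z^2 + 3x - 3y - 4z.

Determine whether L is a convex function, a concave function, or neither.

L is quadratic, so its Hessian is the constant matrix H = [[0, -8, 6], [-8, 4, 2], [6, 2, -2]].
Leading principal minors: 0, -64, -208.
Neither pattern holds ⇒ H is indefinite ⇒ neither convex nor concave.

neither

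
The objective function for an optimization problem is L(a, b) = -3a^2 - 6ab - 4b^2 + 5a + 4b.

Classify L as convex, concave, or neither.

L is quadratic, so its Hessian is the constant matrix H = [[-6, -6], [-6, -8]].
det(H) = 12, tr(H) = -14.
det(H) > 0 and tr(H) < 0, so H is negative definite everywhere: concave.

concave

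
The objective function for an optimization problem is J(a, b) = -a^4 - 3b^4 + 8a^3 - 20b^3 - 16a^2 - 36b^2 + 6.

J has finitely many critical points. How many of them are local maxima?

J separates as a function of a plus a function of b, so ∇J=0 decouples.
∂J/∂a = -4a(a - 4)(a - 2) = 0 at a ∈ {0, 2, 4}; ∂J/∂b = -12b(b + 2)(b + 3) = 0 at b ∈ {-3, -2, 0}.
The Hessian is diagonal: diag(J_aa, J_bb). Second derivatives: J_aa(0)=-32, J_aa(2)=16, J_aa(4)=-32; J_bb(-3)=-36, J_bb(-2)=24, J_bb(0)=-72.
Local maxima occur where both diagonal entries negative: (0, -3), (0, 0), (4, -3), (4, 0). Count: 4.

4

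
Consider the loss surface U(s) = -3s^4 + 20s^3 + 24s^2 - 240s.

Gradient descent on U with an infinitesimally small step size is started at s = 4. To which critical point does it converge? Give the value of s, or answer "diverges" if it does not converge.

2

U'(s) = -12(s - 5)(s - 2)(s + 2), so U'(4) = 144.
Gradient descent moves in the -U' direction, i.e. s is decreasing.
The nearest critical point in that direction is s = 2, where U'' = 144 > 0 (a local minimum). The iterate converges there.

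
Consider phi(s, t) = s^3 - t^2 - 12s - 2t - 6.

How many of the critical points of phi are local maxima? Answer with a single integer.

phi separates as a function of s plus a function of t, so ∇phi=0 decouples.
∂phi/∂s = 3(s - 2)(s + 2) = 0 at s ∈ {-2, 2}; ∂phi/∂t = -2(t + 1) = 0 at t ∈ {-1}.
The Hessian is diagonal: diag(phi_ss, phi_tt). Second derivatives: phi_ss(-2)=-12, phi_ss(2)=12; phi_tt(-1)=-2.
Local maxima occur where both diagonal entries negative: (-2, -1). Count: 1.

1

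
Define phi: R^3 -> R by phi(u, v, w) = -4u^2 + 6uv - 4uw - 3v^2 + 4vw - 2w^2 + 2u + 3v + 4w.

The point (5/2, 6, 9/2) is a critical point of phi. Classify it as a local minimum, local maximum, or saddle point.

The Hessian is constant: H = [[-8, 6, -4], [6, -6, 4], [-4, 4, -4]].
Leading principal minors: Δ₁ = -8, Δ₂ = 12, Δ₃ = -16.
The minors alternate sign starting negative (−, +, −), so H is negative definite: a local maximum.

local maximum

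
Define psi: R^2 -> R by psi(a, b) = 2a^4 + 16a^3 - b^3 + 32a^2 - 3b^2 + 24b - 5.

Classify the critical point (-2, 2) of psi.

The mixed partial ∂²psi/∂a∂b is 0, so the Hessian at any point is diag(psi_aa, psi_bb) = diag(8(3a^2 + 12a + 8), -6(b + 1)).
At (-2, 2): H = diag(-32, -18).
Both eigenvalues are negative, so H is negative definite: a local maximum.

local maximum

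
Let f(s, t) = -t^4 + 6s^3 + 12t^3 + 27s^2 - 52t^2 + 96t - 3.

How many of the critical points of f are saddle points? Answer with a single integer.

3

f separates as a function of s plus a function of t, so ∇f=0 decouples.
∂f/∂s = 18s(s + 3) = 0 at s ∈ {-3, 0}; ∂f/∂t = -4(t - 4)(t - 3)(t - 2) = 0 at t ∈ {2, 3, 4}.
The Hessian is diagonal: diag(f_ss, f_tt). Second derivatives: f_ss(-3)=-54, f_ss(0)=54; f_tt(2)=-8, f_tt(3)=4, f_tt(4)=-8.
Saddle points occur where the two diagonal entries have opposite signs: (-3, 3), (0, 2), (0, 4). Count: 3.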